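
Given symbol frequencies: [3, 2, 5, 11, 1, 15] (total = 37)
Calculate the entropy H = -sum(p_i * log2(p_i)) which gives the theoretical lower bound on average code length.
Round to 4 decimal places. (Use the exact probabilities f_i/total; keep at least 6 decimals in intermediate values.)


Per-symbol terms -p_i * log2(p_i) with p_i = f_i/37:
  p = 3/37 = 0.081081: log2(p) = -3.624491, -p*log2(p) = 0.293878
  p = 2/37 = 0.054054: log2(p) = -4.209453, -p*log2(p) = 0.227538
  p = 5/37 = 0.135135: log2(p) = -2.887525, -p*log2(p) = 0.390206
  p = 11/37 = 0.297297: log2(p) = -1.750022, -p*log2(p) = 0.520277
  p = 1/37 = 0.027027: log2(p) = -5.209453, -p*log2(p) = 0.140796
  p = 15/37 = 0.405405: log2(p) = -1.302563, -p*log2(p) = 0.528066
H = 0.293878 + 0.227538 + 0.390206 + 0.520277 + 0.140796 + 0.528066 = 2.100761

H = 2.1008 bits/symbol


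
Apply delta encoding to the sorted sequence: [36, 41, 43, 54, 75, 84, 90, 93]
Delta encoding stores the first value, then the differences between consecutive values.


First value: 36
Deltas:
  41 - 36 = 5
  43 - 41 = 2
  54 - 43 = 11
  75 - 54 = 21
  84 - 75 = 9
  90 - 84 = 6
  93 - 90 = 3


Delta encoded: [36, 5, 2, 11, 21, 9, 6, 3]


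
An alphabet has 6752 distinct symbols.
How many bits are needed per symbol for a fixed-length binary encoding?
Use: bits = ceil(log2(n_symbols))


log2(6752) = 12.7211
Bracket: 2^12 = 4096 < 6752 <= 2^13 = 8192
So ceil(log2(6752)) = 13

bits = ceil(log2(6752)) = ceil(12.7211) = 13 bits


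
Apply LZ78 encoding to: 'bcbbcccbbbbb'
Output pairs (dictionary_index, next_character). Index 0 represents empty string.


LZ78 encoding steps:
Dictionary: {0: ''}
Step 1: w='' (idx 0), next='b' -> output (0, 'b'), add 'b' as idx 1
Step 2: w='' (idx 0), next='c' -> output (0, 'c'), add 'c' as idx 2
Step 3: w='b' (idx 1), next='b' -> output (1, 'b'), add 'bb' as idx 3
Step 4: w='c' (idx 2), next='c' -> output (2, 'c'), add 'cc' as idx 4
Step 5: w='c' (idx 2), next='b' -> output (2, 'b'), add 'cb' as idx 5
Step 6: w='bb' (idx 3), next='b' -> output (3, 'b'), add 'bbb' as idx 6
Step 7: w='b' (idx 1), end of input -> output (1, '')


Encoded: [(0, 'b'), (0, 'c'), (1, 'b'), (2, 'c'), (2, 'b'), (3, 'b'), (1, '')]


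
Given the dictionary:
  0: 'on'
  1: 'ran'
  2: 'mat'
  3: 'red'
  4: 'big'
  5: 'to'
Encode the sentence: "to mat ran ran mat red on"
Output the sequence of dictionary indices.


Look up each word in the dictionary:
  'to' -> 5
  'mat' -> 2
  'ran' -> 1
  'ran' -> 1
  'mat' -> 2
  'red' -> 3
  'on' -> 0

Encoded: [5, 2, 1, 1, 2, 3, 0]


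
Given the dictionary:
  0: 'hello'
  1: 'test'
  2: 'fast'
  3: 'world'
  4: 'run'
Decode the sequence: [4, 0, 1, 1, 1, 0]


Look up each index in the dictionary:
  4 -> 'run'
  0 -> 'hello'
  1 -> 'test'
  1 -> 'test'
  1 -> 'test'
  0 -> 'hello'

Decoded: "run hello test test test hello"


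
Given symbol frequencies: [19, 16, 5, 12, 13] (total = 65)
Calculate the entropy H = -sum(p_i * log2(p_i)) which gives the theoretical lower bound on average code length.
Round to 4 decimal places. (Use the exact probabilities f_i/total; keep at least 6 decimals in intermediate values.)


Per-symbol terms -p_i * log2(p_i) with p_i = f_i/65:
  p = 19/65 = 0.292308: log2(p) = -1.774440, -p*log2(p) = 0.518683
  p = 16/65 = 0.246154: log2(p) = -2.022368, -p*log2(p) = 0.497814
  p = 5/65 = 0.076923: log2(p) = -3.700440, -p*log2(p) = 0.284649
  p = 12/65 = 0.184615: log2(p) = -2.437405, -p*log2(p) = 0.449983
  p = 13/65 = 0.200000: log2(p) = -2.321928, -p*log2(p) = 0.464386
H = 0.518683 + 0.497814 + 0.284649 + 0.449983 + 0.464386 = 2.215515

H = 2.2155 bits/symbol


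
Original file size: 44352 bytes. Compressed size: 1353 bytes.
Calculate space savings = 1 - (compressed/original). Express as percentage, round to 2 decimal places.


ratio = compressed/original = 1353/44352 = 0.030506
savings = 1 - ratio = 1 - 0.030506 = 0.969494
as a percentage: 0.969494 * 100 = 96.95%

Space savings = 1 - 1353/44352 = 96.95%


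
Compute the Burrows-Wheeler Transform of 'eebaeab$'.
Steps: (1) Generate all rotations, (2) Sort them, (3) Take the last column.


Rotations (sorted):
  0: $eebaeab -> last char: b
  1: ab$eebae -> last char: e
  2: aeab$eeb -> last char: b
  3: b$eebaea -> last char: a
  4: baeab$ee -> last char: e
  5: eab$eeba -> last char: a
  6: ebaeab$e -> last char: e
  7: eebaeab$ -> last char: $


BWT = bebaeae$


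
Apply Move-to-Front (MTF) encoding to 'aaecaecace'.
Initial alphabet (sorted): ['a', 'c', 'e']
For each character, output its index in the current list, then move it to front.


MTF encoding:
'a': index 0 in ['a', 'c', 'e'] -> ['a', 'c', 'e']
'a': index 0 in ['a', 'c', 'e'] -> ['a', 'c', 'e']
'e': index 2 in ['a', 'c', 'e'] -> ['e', 'a', 'c']
'c': index 2 in ['e', 'a', 'c'] -> ['c', 'e', 'a']
'a': index 2 in ['c', 'e', 'a'] -> ['a', 'c', 'e']
'e': index 2 in ['a', 'c', 'e'] -> ['e', 'a', 'c']
'c': index 2 in ['e', 'a', 'c'] -> ['c', 'e', 'a']
'a': index 2 in ['c', 'e', 'a'] -> ['a', 'c', 'e']
'c': index 1 in ['a', 'c', 'e'] -> ['c', 'a', 'e']
'e': index 2 in ['c', 'a', 'e'] -> ['e', 'c', 'a']


Output: [0, 0, 2, 2, 2, 2, 2, 2, 1, 2]


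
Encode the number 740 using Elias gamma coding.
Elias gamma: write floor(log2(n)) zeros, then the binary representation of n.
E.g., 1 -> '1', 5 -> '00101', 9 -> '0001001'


num_bits = floor(log2(740)) + 1 = 10
leading_zeros = num_bits - 1 = 9
binary(740) = 1011100100

Elias gamma(740) = '000000000' + '1011100100' = 0000000001011100100 (19 bits)


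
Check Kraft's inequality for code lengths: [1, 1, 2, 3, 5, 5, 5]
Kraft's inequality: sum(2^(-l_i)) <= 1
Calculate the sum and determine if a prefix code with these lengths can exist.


Sum = 2^(-1) + 2^(-1) + 2^(-2) + 2^(-3) + 2^(-5) + 2^(-5) + 2^(-5)
    = 0.5 + 0.5 + 0.25 + 0.125 + 0.03125 + 0.03125 + 0.03125
    = 47/32 = 1.46875
Since 1.46875 > 1, Kraft's inequality is NOT satisfied.
A prefix code with these lengths CANNOT exist.

Kraft sum = 1.46875. Not satisfied.


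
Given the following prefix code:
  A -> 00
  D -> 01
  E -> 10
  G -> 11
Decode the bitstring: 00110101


Decoding step by step:
Bits 00 -> A
Bits 11 -> G
Bits 01 -> D
Bits 01 -> D


Decoded message: AGDD


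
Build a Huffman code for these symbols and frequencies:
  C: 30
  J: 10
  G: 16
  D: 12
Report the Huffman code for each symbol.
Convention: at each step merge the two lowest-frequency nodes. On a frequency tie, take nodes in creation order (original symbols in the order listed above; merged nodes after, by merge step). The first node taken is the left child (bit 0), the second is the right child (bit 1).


Huffman tree construction:
Step 1: Merge J(10) + D(12) = 22
Step 2: Merge G(16) + (J+D)(22) = 38
Step 3: Merge C(30) + (G+(J+D))(38) = 68
Read each symbol's code off the tree from the root (left child = 0, right child = 1).

Codes:
  C: 0 (length 1)
  J: 110 (length 3)
  G: 10 (length 2)
  D: 111 (length 3)
Average code length: 128/68 = 1.8824 bits/symbol


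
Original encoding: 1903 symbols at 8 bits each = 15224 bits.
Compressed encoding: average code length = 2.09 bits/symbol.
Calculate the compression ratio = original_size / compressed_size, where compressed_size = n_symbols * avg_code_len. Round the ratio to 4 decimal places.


original_size = n_symbols * orig_bits = 1903 * 8 = 15224 bits
compressed_size = n_symbols * avg_code_len = 1903 * 2.09 = 3977.27 bits
ratio = original_size / compressed_size = 15224 / 3977.27 = 3.8278

Compression ratio = 3.8278


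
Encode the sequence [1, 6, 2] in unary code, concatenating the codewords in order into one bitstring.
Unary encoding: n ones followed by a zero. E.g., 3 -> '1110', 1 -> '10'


Encode each number as n ones followed by a terminating 0:
  1 -> 10 (2 bits)
  6 -> 1111110 (7 bits)
  2 -> 110 (3 bits)
Total length = 2 + 7 + 3 = 12 bits.

Unary([1, 6, 2]) = 101111110110 (12 bits)


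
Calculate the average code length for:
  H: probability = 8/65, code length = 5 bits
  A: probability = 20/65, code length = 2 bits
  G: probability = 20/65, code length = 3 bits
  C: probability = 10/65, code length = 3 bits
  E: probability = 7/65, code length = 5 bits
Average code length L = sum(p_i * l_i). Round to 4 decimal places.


Weighted contributions p_i * l_i:
  H: (8/65) * 5 = 40/65
  A: (20/65) * 2 = 40/65
  G: (20/65) * 3 = 60/65
  C: (10/65) * 3 = 30/65
  E: (7/65) * 5 = 35/65
Sum = (40 + 40 + 60 + 30 + 35)/65 = 205/65

L = 205/65 = 3.1538 bits/symbol


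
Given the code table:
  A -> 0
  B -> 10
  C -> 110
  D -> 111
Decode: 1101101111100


Decoding:
110 -> C
110 -> C
111 -> D
110 -> C
0 -> A


Result: CCDCA


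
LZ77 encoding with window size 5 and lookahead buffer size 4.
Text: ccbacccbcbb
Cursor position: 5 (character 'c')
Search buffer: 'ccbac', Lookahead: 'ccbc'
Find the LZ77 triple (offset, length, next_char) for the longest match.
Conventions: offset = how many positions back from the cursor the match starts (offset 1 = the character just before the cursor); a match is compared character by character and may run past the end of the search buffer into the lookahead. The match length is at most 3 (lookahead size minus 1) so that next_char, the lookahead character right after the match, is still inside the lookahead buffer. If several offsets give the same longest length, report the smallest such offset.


Try each offset into the search buffer:
  offset=1 (pos 4, char 'c'): match length 2
  offset=2 (pos 3, char 'a'): match length 0
  offset=3 (pos 2, char 'b'): match length 0
  offset=4 (pos 1, char 'c'): match length 1
  offset=5 (pos 0, char 'c'): match length 3
Longest match has length 3 at offset 5.
next_char = character at position 5 + 3 = 8 -> 'c'

Best match: offset=5, length=3 (matching 'ccb' starting at position 0)
LZ77 triple: (5, 3, 'c')


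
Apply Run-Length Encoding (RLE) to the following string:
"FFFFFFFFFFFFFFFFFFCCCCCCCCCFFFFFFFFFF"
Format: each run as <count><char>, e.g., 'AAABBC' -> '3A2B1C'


Scanning runs left to right:
  i=0: run of 'F' x 18 -> '18F'
  i=18: run of 'C' x 9 -> '9C'
  i=27: run of 'F' x 10 -> '10F'

RLE = 18F9C10F


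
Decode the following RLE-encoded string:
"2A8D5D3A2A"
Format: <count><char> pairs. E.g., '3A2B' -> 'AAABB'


Expanding each <count><char> pair:
  2A -> 'AA'
  8D -> 'DDDDDDDD'
  5D -> 'DDDDD'
  3A -> 'AAA'
  2A -> 'AA'

Decoded = AADDDDDDDDDDDDDAAAAA


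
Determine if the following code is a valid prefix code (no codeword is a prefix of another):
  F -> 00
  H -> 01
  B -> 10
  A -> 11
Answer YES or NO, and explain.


Checking each pair (does one codeword prefix another?):
  F='00' vs H='01': no prefix
  F='00' vs B='10': no prefix
  F='00' vs A='11': no prefix
  H='01' vs F='00': no prefix
  H='01' vs B='10': no prefix
  H='01' vs A='11': no prefix
  B='10' vs F='00': no prefix
  B='10' vs H='01': no prefix
  B='10' vs A='11': no prefix
  A='11' vs F='00': no prefix
  A='11' vs H='01': no prefix
  A='11' vs B='10': no prefix
No violation found over all pairs.

YES -- this is a valid prefix code. No codeword is a prefix of any other codeword.


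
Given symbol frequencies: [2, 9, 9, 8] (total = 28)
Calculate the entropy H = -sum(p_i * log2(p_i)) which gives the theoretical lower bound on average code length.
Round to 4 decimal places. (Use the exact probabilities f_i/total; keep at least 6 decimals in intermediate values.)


Per-symbol terms -p_i * log2(p_i) with p_i = f_i/28:
  p = 2/28 = 0.071429: log2(p) = -3.807355, -p*log2(p) = 0.271954
  p = 9/28 = 0.321429: log2(p) = -1.637430, -p*log2(p) = 0.526317
  p = 9/28 = 0.321429: log2(p) = -1.637430, -p*log2(p) = 0.526317
  p = 8/28 = 0.285714: log2(p) = -1.807355, -p*log2(p) = 0.516387
H = 0.271954 + 0.526317 + 0.526317 + 0.516387 = 1.840975

H = 1.841 bits/symbol


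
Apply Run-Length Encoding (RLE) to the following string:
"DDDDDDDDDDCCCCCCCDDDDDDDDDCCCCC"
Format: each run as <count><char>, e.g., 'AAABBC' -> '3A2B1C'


Scanning runs left to right:
  i=0: run of 'D' x 10 -> '10D'
  i=10: run of 'C' x 7 -> '7C'
  i=17: run of 'D' x 9 -> '9D'
  i=26: run of 'C' x 5 -> '5C'

RLE = 10D7C9D5C


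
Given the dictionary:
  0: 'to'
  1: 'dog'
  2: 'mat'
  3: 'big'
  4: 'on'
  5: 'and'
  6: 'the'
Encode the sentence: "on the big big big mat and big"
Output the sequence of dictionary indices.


Look up each word in the dictionary:
  'on' -> 4
  'the' -> 6
  'big' -> 3
  'big' -> 3
  'big' -> 3
  'mat' -> 2
  'and' -> 5
  'big' -> 3

Encoded: [4, 6, 3, 3, 3, 2, 5, 3]


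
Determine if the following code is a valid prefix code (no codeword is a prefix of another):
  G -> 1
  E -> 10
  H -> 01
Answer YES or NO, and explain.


Checking each pair (does one codeword prefix another?):
  G='1' vs E='10': prefix -- VIOLATION

NO -- this is NOT a valid prefix code. G (1) is a prefix of E (10).


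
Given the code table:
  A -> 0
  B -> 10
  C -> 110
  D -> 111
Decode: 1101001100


Decoding:
110 -> C
10 -> B
0 -> A
110 -> C
0 -> A


Result: CBACA


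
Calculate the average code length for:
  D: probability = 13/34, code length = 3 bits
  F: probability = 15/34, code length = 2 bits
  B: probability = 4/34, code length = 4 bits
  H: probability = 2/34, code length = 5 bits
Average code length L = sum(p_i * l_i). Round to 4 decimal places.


Weighted contributions p_i * l_i:
  D: (13/34) * 3 = 39/34
  F: (15/34) * 2 = 30/34
  B: (4/34) * 4 = 16/34
  H: (2/34) * 5 = 10/34
Sum = (39 + 30 + 16 + 10)/34 = 95/34

L = 95/34 = 2.7941 bits/symbol


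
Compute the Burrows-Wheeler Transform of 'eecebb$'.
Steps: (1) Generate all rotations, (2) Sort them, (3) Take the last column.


Rotations (sorted):
  0: $eecebb -> last char: b
  1: b$eeceb -> last char: b
  2: bb$eece -> last char: e
  3: cebb$ee -> last char: e
  4: ebb$eec -> last char: c
  5: ecebb$e -> last char: e
  6: eecebb$ -> last char: $


BWT = bbeece$


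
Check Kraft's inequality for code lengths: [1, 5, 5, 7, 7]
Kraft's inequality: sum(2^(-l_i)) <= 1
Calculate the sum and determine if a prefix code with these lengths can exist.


Sum = 2^(-1) + 2^(-5) + 2^(-5) + 2^(-7) + 2^(-7)
    = 0.5 + 0.03125 + 0.03125 + 0.0078125 + 0.0078125
    = 74/128 = 0.578125
Since 0.578125 <= 1, Kraft's inequality IS satisfied.
A prefix code with these lengths CAN exist.

Kraft sum = 0.578125. Satisfied.


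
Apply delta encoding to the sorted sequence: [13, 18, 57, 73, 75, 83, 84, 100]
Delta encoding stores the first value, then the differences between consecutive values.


First value: 13
Deltas:
  18 - 13 = 5
  57 - 18 = 39
  73 - 57 = 16
  75 - 73 = 2
  83 - 75 = 8
  84 - 83 = 1
  100 - 84 = 16


Delta encoded: [13, 5, 39, 16, 2, 8, 1, 16]


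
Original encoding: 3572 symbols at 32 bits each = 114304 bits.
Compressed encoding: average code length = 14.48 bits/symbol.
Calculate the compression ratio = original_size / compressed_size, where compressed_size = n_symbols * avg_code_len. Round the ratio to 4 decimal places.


original_size = n_symbols * orig_bits = 3572 * 32 = 114304 bits
compressed_size = n_symbols * avg_code_len = 3572 * 14.48 = 51722.56 bits
ratio = original_size / compressed_size = 114304 / 51722.56 = 2.2099

Compression ratio = 2.2099


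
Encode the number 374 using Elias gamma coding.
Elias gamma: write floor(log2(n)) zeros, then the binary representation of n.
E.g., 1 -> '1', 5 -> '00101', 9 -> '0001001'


num_bits = floor(log2(374)) + 1 = 9
leading_zeros = num_bits - 1 = 8
binary(374) = 101110110

Elias gamma(374) = '00000000' + '101110110' = 00000000101110110 (17 bits)


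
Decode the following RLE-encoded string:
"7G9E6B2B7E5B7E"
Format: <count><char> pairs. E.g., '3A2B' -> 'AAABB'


Expanding each <count><char> pair:
  7G -> 'GGGGGGG'
  9E -> 'EEEEEEEEE'
  6B -> 'BBBBBB'
  2B -> 'BB'
  7E -> 'EEEEEEE'
  5B -> 'BBBBB'
  7E -> 'EEEEEEE'

Decoded = GGGGGGGEEEEEEEEEBBBBBBBBEEEEEEEBBBBBEEEEEEE


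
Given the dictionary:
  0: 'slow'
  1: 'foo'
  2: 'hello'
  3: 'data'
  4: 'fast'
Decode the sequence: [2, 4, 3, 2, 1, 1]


Look up each index in the dictionary:
  2 -> 'hello'
  4 -> 'fast'
  3 -> 'data'
  2 -> 'hello'
  1 -> 'foo'
  1 -> 'foo'

Decoded: "hello fast data hello foo foo"


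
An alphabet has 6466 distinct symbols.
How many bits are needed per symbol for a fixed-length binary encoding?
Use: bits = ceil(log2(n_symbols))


log2(6466) = 12.6587
Bracket: 2^12 = 4096 < 6466 <= 2^13 = 8192
So ceil(log2(6466)) = 13

bits = ceil(log2(6466)) = ceil(12.6587) = 13 bits


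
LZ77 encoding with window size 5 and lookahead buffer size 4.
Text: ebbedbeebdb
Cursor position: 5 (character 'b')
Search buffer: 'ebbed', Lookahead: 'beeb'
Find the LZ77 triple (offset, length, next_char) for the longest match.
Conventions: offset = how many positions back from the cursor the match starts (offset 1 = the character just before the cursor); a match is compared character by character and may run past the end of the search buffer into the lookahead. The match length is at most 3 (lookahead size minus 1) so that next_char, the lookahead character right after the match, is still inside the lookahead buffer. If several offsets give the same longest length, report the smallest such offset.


Try each offset into the search buffer:
  offset=1 (pos 4, char 'd'): match length 0
  offset=2 (pos 3, char 'e'): match length 0
  offset=3 (pos 2, char 'b'): match length 2
  offset=4 (pos 1, char 'b'): match length 1
  offset=5 (pos 0, char 'e'): match length 0
Longest match has length 2 at offset 3.
next_char = character at position 5 + 2 = 7 -> 'e'

Best match: offset=3, length=2 (matching 'be' starting at position 2)
LZ77 triple: (3, 2, 'e')


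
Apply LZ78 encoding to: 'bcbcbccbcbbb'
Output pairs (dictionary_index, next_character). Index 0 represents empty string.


LZ78 encoding steps:
Dictionary: {0: ''}
Step 1: w='' (idx 0), next='b' -> output (0, 'b'), add 'b' as idx 1
Step 2: w='' (idx 0), next='c' -> output (0, 'c'), add 'c' as idx 2
Step 3: w='b' (idx 1), next='c' -> output (1, 'c'), add 'bc' as idx 3
Step 4: w='bc' (idx 3), next='c' -> output (3, 'c'), add 'bcc' as idx 4
Step 5: w='bc' (idx 3), next='b' -> output (3, 'b'), add 'bcb' as idx 5
Step 6: w='b' (idx 1), next='b' -> output (1, 'b'), add 'bb' as idx 6


Encoded: [(0, 'b'), (0, 'c'), (1, 'c'), (3, 'c'), (3, 'b'), (1, 'b')]


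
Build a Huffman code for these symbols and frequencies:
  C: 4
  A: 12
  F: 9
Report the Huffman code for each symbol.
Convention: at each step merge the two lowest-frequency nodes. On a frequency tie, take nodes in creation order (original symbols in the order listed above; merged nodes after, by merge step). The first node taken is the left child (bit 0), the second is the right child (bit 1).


Huffman tree construction:
Step 1: Merge C(4) + F(9) = 13
Step 2: Merge A(12) + (C+F)(13) = 25
Read each symbol's code off the tree from the root (left child = 0, right child = 1).

Codes:
  C: 10 (length 2)
  A: 0 (length 1)
  F: 11 (length 2)
Average code length: 38/25 = 1.5200 bits/symbol


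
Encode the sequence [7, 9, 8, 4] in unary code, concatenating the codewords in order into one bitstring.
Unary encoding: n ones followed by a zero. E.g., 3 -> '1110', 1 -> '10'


Encode each number as n ones followed by a terminating 0:
  7 -> 11111110 (8 bits)
  9 -> 1111111110 (10 bits)
  8 -> 111111110 (9 bits)
  4 -> 11110 (5 bits)
Total length = 8 + 10 + 9 + 5 = 32 bits.

Unary([7, 9, 8, 4]) = 11111110111111111011111111011110 (32 bits)


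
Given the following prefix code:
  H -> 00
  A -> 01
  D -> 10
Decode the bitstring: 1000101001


Decoding step by step:
Bits 10 -> D
Bits 00 -> H
Bits 10 -> D
Bits 10 -> D
Bits 01 -> A


Decoded message: DHDDA


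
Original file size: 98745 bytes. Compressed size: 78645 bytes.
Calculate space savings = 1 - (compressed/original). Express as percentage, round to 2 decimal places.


ratio = compressed/original = 78645/98745 = 0.796445
savings = 1 - ratio = 1 - 0.796445 = 0.203555
as a percentage: 0.203555 * 100 = 20.36%

Space savings = 1 - 78645/98745 = 20.36%


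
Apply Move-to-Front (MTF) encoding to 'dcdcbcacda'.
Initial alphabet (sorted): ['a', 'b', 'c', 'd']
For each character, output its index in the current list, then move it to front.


MTF encoding:
'd': index 3 in ['a', 'b', 'c', 'd'] -> ['d', 'a', 'b', 'c']
'c': index 3 in ['d', 'a', 'b', 'c'] -> ['c', 'd', 'a', 'b']
'd': index 1 in ['c', 'd', 'a', 'b'] -> ['d', 'c', 'a', 'b']
'c': index 1 in ['d', 'c', 'a', 'b'] -> ['c', 'd', 'a', 'b']
'b': index 3 in ['c', 'd', 'a', 'b'] -> ['b', 'c', 'd', 'a']
'c': index 1 in ['b', 'c', 'd', 'a'] -> ['c', 'b', 'd', 'a']
'a': index 3 in ['c', 'b', 'd', 'a'] -> ['a', 'c', 'b', 'd']
'c': index 1 in ['a', 'c', 'b', 'd'] -> ['c', 'a', 'b', 'd']
'd': index 3 in ['c', 'a', 'b', 'd'] -> ['d', 'c', 'a', 'b']
'a': index 2 in ['d', 'c', 'a', 'b'] -> ['a', 'd', 'c', 'b']


Output: [3, 3, 1, 1, 3, 1, 3, 1, 3, 2]


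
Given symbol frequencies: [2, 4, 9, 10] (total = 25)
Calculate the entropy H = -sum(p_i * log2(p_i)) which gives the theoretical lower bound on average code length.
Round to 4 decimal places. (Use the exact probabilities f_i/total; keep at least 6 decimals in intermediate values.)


Per-symbol terms -p_i * log2(p_i) with p_i = f_i/25:
  p = 2/25 = 0.080000: log2(p) = -3.643856, -p*log2(p) = 0.291508
  p = 4/25 = 0.160000: log2(p) = -2.643856, -p*log2(p) = 0.423017
  p = 9/25 = 0.360000: log2(p) = -1.473931, -p*log2(p) = 0.530615
  p = 10/25 = 0.400000: log2(p) = -1.321928, -p*log2(p) = 0.528771
H = 0.291508 + 0.423017 + 0.530615 + 0.528771 = 1.773911

H = 1.7739 bits/symbol


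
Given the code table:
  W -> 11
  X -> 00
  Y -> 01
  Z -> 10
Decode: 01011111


Decoding:
01 -> Y
01 -> Y
11 -> W
11 -> W


Result: YYWW


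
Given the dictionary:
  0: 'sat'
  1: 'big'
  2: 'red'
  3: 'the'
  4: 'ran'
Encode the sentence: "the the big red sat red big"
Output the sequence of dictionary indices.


Look up each word in the dictionary:
  'the' -> 3
  'the' -> 3
  'big' -> 1
  'red' -> 2
  'sat' -> 0
  'red' -> 2
  'big' -> 1

Encoded: [3, 3, 1, 2, 0, 2, 1]


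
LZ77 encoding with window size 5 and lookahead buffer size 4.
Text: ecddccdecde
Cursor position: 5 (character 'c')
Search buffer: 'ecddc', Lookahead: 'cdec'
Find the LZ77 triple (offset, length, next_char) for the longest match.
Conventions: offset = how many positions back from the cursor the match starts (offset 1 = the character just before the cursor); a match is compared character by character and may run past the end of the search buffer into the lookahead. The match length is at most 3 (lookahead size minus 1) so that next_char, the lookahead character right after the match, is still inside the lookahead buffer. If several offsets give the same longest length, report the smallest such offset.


Try each offset into the search buffer:
  offset=1 (pos 4, char 'c'): match length 1
  offset=2 (pos 3, char 'd'): match length 0
  offset=3 (pos 2, char 'd'): match length 0
  offset=4 (pos 1, char 'c'): match length 2
  offset=5 (pos 0, char 'e'): match length 0
Longest match has length 2 at offset 4.
next_char = character at position 5 + 2 = 7 -> 'e'

Best match: offset=4, length=2 (matching 'cd' starting at position 1)
LZ77 triple: (4, 2, 'e')


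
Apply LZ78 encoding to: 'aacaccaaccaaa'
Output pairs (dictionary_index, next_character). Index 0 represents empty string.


LZ78 encoding steps:
Dictionary: {0: ''}
Step 1: w='' (idx 0), next='a' -> output (0, 'a'), add 'a' as idx 1
Step 2: w='a' (idx 1), next='c' -> output (1, 'c'), add 'ac' as idx 2
Step 3: w='ac' (idx 2), next='c' -> output (2, 'c'), add 'acc' as idx 3
Step 4: w='a' (idx 1), next='a' -> output (1, 'a'), add 'aa' as idx 4
Step 5: w='' (idx 0), next='c' -> output (0, 'c'), add 'c' as idx 5
Step 6: w='c' (idx 5), next='a' -> output (5, 'a'), add 'ca' as idx 6
Step 7: w='aa' (idx 4), end of input -> output (4, '')


Encoded: [(0, 'a'), (1, 'c'), (2, 'c'), (1, 'a'), (0, 'c'), (5, 'a'), (4, '')]


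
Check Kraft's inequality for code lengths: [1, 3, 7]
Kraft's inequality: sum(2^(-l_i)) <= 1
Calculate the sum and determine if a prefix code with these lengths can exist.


Sum = 2^(-1) + 2^(-3) + 2^(-7)
    = 0.5 + 0.125 + 0.0078125
    = 81/128 = 0.6328125
Since 0.6328125 <= 1, Kraft's inequality IS satisfied.
A prefix code with these lengths CAN exist.

Kraft sum = 0.6328125. Satisfied.


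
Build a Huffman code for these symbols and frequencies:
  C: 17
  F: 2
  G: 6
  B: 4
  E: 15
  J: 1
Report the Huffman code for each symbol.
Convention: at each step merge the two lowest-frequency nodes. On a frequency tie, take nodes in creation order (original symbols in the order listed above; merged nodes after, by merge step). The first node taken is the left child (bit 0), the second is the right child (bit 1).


Huffman tree construction:
Step 1: Merge J(1) + F(2) = 3
Step 2: Merge (J+F)(3) + B(4) = 7
Step 3: Merge G(6) + ((J+F)+B)(7) = 13
Step 4: Merge (G+((J+F)+B))(13) + E(15) = 28
Step 5: Merge C(17) + ((G+((J+F)+B))+E)(28) = 45
Read each symbol's code off the tree from the root (left child = 0, right child = 1).

Codes:
  C: 0 (length 1)
  F: 10101 (length 5)
  G: 100 (length 3)
  B: 1011 (length 4)
  E: 11 (length 2)
  J: 10100 (length 5)
Average code length: 96/45 = 2.1333 bits/symbol


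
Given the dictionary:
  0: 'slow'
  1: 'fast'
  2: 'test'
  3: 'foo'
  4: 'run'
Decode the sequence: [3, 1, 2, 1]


Look up each index in the dictionary:
  3 -> 'foo'
  1 -> 'fast'
  2 -> 'test'
  1 -> 'fast'

Decoded: "foo fast test fast"


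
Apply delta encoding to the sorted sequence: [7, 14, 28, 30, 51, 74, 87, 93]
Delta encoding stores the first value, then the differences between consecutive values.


First value: 7
Deltas:
  14 - 7 = 7
  28 - 14 = 14
  30 - 28 = 2
  51 - 30 = 21
  74 - 51 = 23
  87 - 74 = 13
  93 - 87 = 6


Delta encoded: [7, 7, 14, 2, 21, 23, 13, 6]


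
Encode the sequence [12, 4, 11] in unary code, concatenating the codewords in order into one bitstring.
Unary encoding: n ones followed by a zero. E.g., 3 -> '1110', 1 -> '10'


Encode each number as n ones followed by a terminating 0:
  12 -> 1111111111110 (13 bits)
  4 -> 11110 (5 bits)
  11 -> 111111111110 (12 bits)
Total length = 13 + 5 + 12 = 30 bits.

Unary([12, 4, 11]) = 111111111111011110111111111110 (30 bits)


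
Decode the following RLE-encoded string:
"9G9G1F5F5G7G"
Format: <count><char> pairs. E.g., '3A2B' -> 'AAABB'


Expanding each <count><char> pair:
  9G -> 'GGGGGGGGG'
  9G -> 'GGGGGGGGG'
  1F -> 'F'
  5F -> 'FFFFF'
  5G -> 'GGGGG'
  7G -> 'GGGGGGG'

Decoded = GGGGGGGGGGGGGGGGGGFFFFFFGGGGGGGGGGGG


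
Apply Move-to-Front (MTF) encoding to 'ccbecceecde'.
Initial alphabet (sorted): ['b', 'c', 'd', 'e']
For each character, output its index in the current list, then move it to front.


MTF encoding:
'c': index 1 in ['b', 'c', 'd', 'e'] -> ['c', 'b', 'd', 'e']
'c': index 0 in ['c', 'b', 'd', 'e'] -> ['c', 'b', 'd', 'e']
'b': index 1 in ['c', 'b', 'd', 'e'] -> ['b', 'c', 'd', 'e']
'e': index 3 in ['b', 'c', 'd', 'e'] -> ['e', 'b', 'c', 'd']
'c': index 2 in ['e', 'b', 'c', 'd'] -> ['c', 'e', 'b', 'd']
'c': index 0 in ['c', 'e', 'b', 'd'] -> ['c', 'e', 'b', 'd']
'e': index 1 in ['c', 'e', 'b', 'd'] -> ['e', 'c', 'b', 'd']
'e': index 0 in ['e', 'c', 'b', 'd'] -> ['e', 'c', 'b', 'd']
'c': index 1 in ['e', 'c', 'b', 'd'] -> ['c', 'e', 'b', 'd']
'd': index 3 in ['c', 'e', 'b', 'd'] -> ['d', 'c', 'e', 'b']
'e': index 2 in ['d', 'c', 'e', 'b'] -> ['e', 'd', 'c', 'b']


Output: [1, 0, 1, 3, 2, 0, 1, 0, 1, 3, 2]


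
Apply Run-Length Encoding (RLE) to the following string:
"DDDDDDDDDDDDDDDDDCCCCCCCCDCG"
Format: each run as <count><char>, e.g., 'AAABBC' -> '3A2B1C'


Scanning runs left to right:
  i=0: run of 'D' x 17 -> '17D'
  i=17: run of 'C' x 8 -> '8C'
  i=25: run of 'D' x 1 -> '1D'
  i=26: run of 'C' x 1 -> '1C'
  i=27: run of 'G' x 1 -> '1G'

RLE = 17D8C1D1C1G


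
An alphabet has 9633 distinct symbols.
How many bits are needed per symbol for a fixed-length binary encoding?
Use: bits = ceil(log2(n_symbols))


log2(9633) = 13.2338
Bracket: 2^13 = 8192 < 9633 <= 2^14 = 16384
So ceil(log2(9633)) = 14

bits = ceil(log2(9633)) = ceil(13.2338) = 14 bits


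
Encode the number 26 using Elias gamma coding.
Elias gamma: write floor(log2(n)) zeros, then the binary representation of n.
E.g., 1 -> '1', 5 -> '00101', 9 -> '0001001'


num_bits = floor(log2(26)) + 1 = 5
leading_zeros = num_bits - 1 = 4
binary(26) = 11010

Elias gamma(26) = '0000' + '11010' = 000011010 (9 bits)


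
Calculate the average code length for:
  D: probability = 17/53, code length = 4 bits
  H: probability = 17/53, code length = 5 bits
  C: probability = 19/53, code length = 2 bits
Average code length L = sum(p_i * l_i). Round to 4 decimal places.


Weighted contributions p_i * l_i:
  D: (17/53) * 4 = 68/53
  H: (17/53) * 5 = 85/53
  C: (19/53) * 2 = 38/53
Sum = (68 + 85 + 38)/53 = 191/53

L = 191/53 = 3.6038 bits/symbol


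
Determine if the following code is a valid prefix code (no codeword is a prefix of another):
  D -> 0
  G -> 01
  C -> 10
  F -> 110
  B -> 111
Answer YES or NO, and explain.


Checking each pair (does one codeword prefix another?):
  D='0' vs G='01': prefix -- VIOLATION

NO -- this is NOT a valid prefix code. D (0) is a prefix of G (01).


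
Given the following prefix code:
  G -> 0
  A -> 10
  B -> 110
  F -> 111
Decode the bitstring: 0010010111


Decoding step by step:
Bits 0 -> G
Bits 0 -> G
Bits 10 -> A
Bits 0 -> G
Bits 10 -> A
Bits 111 -> F


Decoded message: GGAGAF


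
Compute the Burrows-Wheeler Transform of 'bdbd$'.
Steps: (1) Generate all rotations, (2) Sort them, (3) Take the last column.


Rotations (sorted):
  0: $bdbd -> last char: d
  1: bd$bd -> last char: d
  2: bdbd$ -> last char: $
  3: d$bdb -> last char: b
  4: dbd$b -> last char: b


BWT = dd$bb


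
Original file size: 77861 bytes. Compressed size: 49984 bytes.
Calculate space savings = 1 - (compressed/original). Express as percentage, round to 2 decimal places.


ratio = compressed/original = 49984/77861 = 0.641965
savings = 1 - ratio = 1 - 0.641965 = 0.358035
as a percentage: 0.358035 * 100 = 35.8%

Space savings = 1 - 49984/77861 = 35.8%


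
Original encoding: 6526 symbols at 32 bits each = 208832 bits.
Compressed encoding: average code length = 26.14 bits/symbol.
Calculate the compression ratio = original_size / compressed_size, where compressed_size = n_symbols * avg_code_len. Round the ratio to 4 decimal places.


original_size = n_symbols * orig_bits = 6526 * 32 = 208832 bits
compressed_size = n_symbols * avg_code_len = 6526 * 26.14 = 170589.64 bits
ratio = original_size / compressed_size = 208832 / 170589.64 = 1.2242

Compression ratio = 1.2242


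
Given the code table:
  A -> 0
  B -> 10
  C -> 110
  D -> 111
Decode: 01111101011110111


Decoding:
0 -> A
111 -> D
110 -> C
10 -> B
111 -> D
10 -> B
111 -> D


Result: ADCBDBD


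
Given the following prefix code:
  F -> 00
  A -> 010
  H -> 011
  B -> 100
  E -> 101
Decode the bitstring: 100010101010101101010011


Decoding step by step:
Bits 100 -> B
Bits 010 -> A
Bits 101 -> E
Bits 010 -> A
Bits 101 -> E
Bits 101 -> E
Bits 010 -> A
Bits 011 -> H


Decoded message: BAEAEEAH


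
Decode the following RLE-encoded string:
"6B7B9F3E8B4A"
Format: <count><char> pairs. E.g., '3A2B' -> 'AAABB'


Expanding each <count><char> pair:
  6B -> 'BBBBBB'
  7B -> 'BBBBBBB'
  9F -> 'FFFFFFFFF'
  3E -> 'EEE'
  8B -> 'BBBBBBBB'
  4A -> 'AAAA'

Decoded = BBBBBBBBBBBBBFFFFFFFFFEEEBBBBBBBBAAAA


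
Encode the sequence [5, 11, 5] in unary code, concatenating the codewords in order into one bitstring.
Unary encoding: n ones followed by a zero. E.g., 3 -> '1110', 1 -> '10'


Encode each number as n ones followed by a terminating 0:
  5 -> 111110 (6 bits)
  11 -> 111111111110 (12 bits)
  5 -> 111110 (6 bits)
Total length = 6 + 12 + 6 = 24 bits.

Unary([5, 11, 5]) = 111110111111111110111110 (24 bits)


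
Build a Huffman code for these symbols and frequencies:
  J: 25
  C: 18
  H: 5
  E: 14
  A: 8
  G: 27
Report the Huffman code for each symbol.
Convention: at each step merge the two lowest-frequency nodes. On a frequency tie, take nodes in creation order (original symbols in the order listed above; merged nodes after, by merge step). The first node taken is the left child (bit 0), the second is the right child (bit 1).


Huffman tree construction:
Step 1: Merge H(5) + A(8) = 13
Step 2: Merge (H+A)(13) + E(14) = 27
Step 3: Merge C(18) + J(25) = 43
Step 4: Merge G(27) + ((H+A)+E)(27) = 54
Step 5: Merge (C+J)(43) + (G+((H+A)+E))(54) = 97
Read each symbol's code off the tree from the root (left child = 0, right child = 1).

Codes:
  J: 01 (length 2)
  C: 00 (length 2)
  H: 1100 (length 4)
  E: 111 (length 3)
  A: 1101 (length 4)
  G: 10 (length 2)
Average code length: 234/97 = 2.4124 bits/symbol


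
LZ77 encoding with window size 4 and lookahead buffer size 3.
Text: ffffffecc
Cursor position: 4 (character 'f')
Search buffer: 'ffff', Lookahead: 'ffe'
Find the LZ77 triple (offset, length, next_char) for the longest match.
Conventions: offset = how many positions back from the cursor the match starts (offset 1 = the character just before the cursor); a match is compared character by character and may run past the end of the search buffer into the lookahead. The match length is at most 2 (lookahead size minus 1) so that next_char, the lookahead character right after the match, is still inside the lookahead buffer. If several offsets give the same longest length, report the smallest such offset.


Try each offset into the search buffer:
  offset=1 (pos 3, char 'f'): match length 2
  offset=2 (pos 2, char 'f'): match length 2
  offset=3 (pos 1, char 'f'): match length 2
  offset=4 (pos 0, char 'f'): match length 2
Longest match has length 2, found at offsets 1, 2, 3, 4; take the smallest, offset 1.
next_char = character at position 4 + 2 = 6 -> 'e'

Best match: offset=1, length=2 (matching 'ff' starting at position 3)
LZ77 triple: (1, 2, 'e')


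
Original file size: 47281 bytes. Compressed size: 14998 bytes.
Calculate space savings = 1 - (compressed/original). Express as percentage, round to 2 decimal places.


ratio = compressed/original = 14998/47281 = 0.31721
savings = 1 - ratio = 1 - 0.31721 = 0.68279
as a percentage: 0.68279 * 100 = 68.28%

Space savings = 1 - 14998/47281 = 68.28%


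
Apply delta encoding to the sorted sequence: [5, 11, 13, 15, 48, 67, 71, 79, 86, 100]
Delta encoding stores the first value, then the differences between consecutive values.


First value: 5
Deltas:
  11 - 5 = 6
  13 - 11 = 2
  15 - 13 = 2
  48 - 15 = 33
  67 - 48 = 19
  71 - 67 = 4
  79 - 71 = 8
  86 - 79 = 7
  100 - 86 = 14


Delta encoded: [5, 6, 2, 2, 33, 19, 4, 8, 7, 14]


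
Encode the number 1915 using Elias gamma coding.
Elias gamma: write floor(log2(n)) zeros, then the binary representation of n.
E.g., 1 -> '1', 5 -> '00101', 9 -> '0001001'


num_bits = floor(log2(1915)) + 1 = 11
leading_zeros = num_bits - 1 = 10
binary(1915) = 11101111011

Elias gamma(1915) = '0000000000' + '11101111011' = 000000000011101111011 (21 bits)


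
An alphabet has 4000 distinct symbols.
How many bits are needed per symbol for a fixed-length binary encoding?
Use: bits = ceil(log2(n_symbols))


log2(4000) = 11.9658
Bracket: 2^11 = 2048 < 4000 <= 2^12 = 4096
So ceil(log2(4000)) = 12

bits = ceil(log2(4000)) = ceil(11.9658) = 12 bits


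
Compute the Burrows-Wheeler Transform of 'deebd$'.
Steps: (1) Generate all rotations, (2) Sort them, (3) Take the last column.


Rotations (sorted):
  0: $deebd -> last char: d
  1: bd$dee -> last char: e
  2: d$deeb -> last char: b
  3: deebd$ -> last char: $
  4: ebd$de -> last char: e
  5: eebd$d -> last char: d


BWT = deb$ed


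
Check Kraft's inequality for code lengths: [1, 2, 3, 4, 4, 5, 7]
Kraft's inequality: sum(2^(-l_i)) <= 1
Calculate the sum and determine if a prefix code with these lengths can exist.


Sum = 2^(-1) + 2^(-2) + 2^(-3) + 2^(-4) + 2^(-4) + 2^(-5) + 2^(-7)
    = 0.5 + 0.25 + 0.125 + 0.0625 + 0.0625 + 0.03125 + 0.0078125
    = 133/128 = 1.0390625
Since 1.0390625 > 1, Kraft's inequality is NOT satisfied.
A prefix code with these lengths CANNOT exist.

Kraft sum = 1.0390625. Not satisfied.


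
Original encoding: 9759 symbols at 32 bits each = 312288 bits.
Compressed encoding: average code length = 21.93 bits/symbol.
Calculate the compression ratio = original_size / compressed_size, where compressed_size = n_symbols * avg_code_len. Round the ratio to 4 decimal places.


original_size = n_symbols * orig_bits = 9759 * 32 = 312288 bits
compressed_size = n_symbols * avg_code_len = 9759 * 21.93 = 214014.87 bits
ratio = original_size / compressed_size = 312288 / 214014.87 = 1.4592

Compression ratio = 1.4592


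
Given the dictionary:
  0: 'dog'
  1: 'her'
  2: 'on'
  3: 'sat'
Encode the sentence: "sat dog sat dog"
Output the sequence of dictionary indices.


Look up each word in the dictionary:
  'sat' -> 3
  'dog' -> 0
  'sat' -> 3
  'dog' -> 0

Encoded: [3, 0, 3, 0]


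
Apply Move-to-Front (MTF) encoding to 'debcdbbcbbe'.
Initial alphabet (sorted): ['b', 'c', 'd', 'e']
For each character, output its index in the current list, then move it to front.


MTF encoding:
'd': index 2 in ['b', 'c', 'd', 'e'] -> ['d', 'b', 'c', 'e']
'e': index 3 in ['d', 'b', 'c', 'e'] -> ['e', 'd', 'b', 'c']
'b': index 2 in ['e', 'd', 'b', 'c'] -> ['b', 'e', 'd', 'c']
'c': index 3 in ['b', 'e', 'd', 'c'] -> ['c', 'b', 'e', 'd']
'd': index 3 in ['c', 'b', 'e', 'd'] -> ['d', 'c', 'b', 'e']
'b': index 2 in ['d', 'c', 'b', 'e'] -> ['b', 'd', 'c', 'e']
'b': index 0 in ['b', 'd', 'c', 'e'] -> ['b', 'd', 'c', 'e']
'c': index 2 in ['b', 'd', 'c', 'e'] -> ['c', 'b', 'd', 'e']
'b': index 1 in ['c', 'b', 'd', 'e'] -> ['b', 'c', 'd', 'e']
'b': index 0 in ['b', 'c', 'd', 'e'] -> ['b', 'c', 'd', 'e']
'e': index 3 in ['b', 'c', 'd', 'e'] -> ['e', 'b', 'c', 'd']


Output: [2, 3, 2, 3, 3, 2, 0, 2, 1, 0, 3]


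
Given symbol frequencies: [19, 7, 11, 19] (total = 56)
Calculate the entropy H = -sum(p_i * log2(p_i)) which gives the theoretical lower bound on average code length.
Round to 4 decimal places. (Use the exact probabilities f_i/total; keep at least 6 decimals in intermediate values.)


Per-symbol terms -p_i * log2(p_i) with p_i = f_i/56:
  p = 19/56 = 0.339286: log2(p) = -1.559427, -p*log2(p) = 0.529091
  p = 7/56 = 0.125000: log2(p) = -3.000000, -p*log2(p) = 0.375000
  p = 11/56 = 0.196429: log2(p) = -2.347923, -p*log2(p) = 0.461199
  p = 19/56 = 0.339286: log2(p) = -1.559427, -p*log2(p) = 0.529091
H = 0.529091 + 0.375000 + 0.461199 + 0.529091 = 1.894381

H = 1.8944 bits/symbol


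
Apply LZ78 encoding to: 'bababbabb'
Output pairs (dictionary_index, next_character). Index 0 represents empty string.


LZ78 encoding steps:
Dictionary: {0: ''}
Step 1: w='' (idx 0), next='b' -> output (0, 'b'), add 'b' as idx 1
Step 2: w='' (idx 0), next='a' -> output (0, 'a'), add 'a' as idx 2
Step 3: w='b' (idx 1), next='a' -> output (1, 'a'), add 'ba' as idx 3
Step 4: w='b' (idx 1), next='b' -> output (1, 'b'), add 'bb' as idx 4
Step 5: w='a' (idx 2), next='b' -> output (2, 'b'), add 'ab' as idx 5
Step 6: w='b' (idx 1), end of input -> output (1, '')


Encoded: [(0, 'b'), (0, 'a'), (1, 'a'), (1, 'b'), (2, 'b'), (1, '')]


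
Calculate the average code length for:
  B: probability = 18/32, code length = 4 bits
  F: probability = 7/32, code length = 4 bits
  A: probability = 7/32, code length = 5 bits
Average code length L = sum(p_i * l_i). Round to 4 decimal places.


Weighted contributions p_i * l_i:
  B: (18/32) * 4 = 72/32
  F: (7/32) * 4 = 28/32
  A: (7/32) * 5 = 35/32
Sum = (72 + 28 + 35)/32 = 135/32

L = 135/32 = 4.2188 bits/symbol


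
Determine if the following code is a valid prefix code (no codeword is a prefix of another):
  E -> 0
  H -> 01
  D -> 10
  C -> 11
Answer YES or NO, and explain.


Checking each pair (does one codeword prefix another?):
  E='0' vs H='01': prefix -- VIOLATION

NO -- this is NOT a valid prefix code. E (0) is a prefix of H (01).


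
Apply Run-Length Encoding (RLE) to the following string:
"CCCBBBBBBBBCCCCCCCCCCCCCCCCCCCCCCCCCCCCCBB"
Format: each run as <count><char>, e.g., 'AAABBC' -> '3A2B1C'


Scanning runs left to right:
  i=0: run of 'C' x 3 -> '3C'
  i=3: run of 'B' x 8 -> '8B'
  i=11: run of 'C' x 29 -> '29C'
  i=40: run of 'B' x 2 -> '2B'

RLE = 3C8B29C2B
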